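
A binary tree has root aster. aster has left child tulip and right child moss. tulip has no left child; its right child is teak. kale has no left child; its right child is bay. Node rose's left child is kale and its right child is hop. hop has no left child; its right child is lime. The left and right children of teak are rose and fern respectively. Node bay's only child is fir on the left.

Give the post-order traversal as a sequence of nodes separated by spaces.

fir bay kale lime hop rose fern teak tulip moss aster

Post-order visits the left subtree, then the right subtree, then the node.
At aster: go left to tulip.
  At tulip: no left child.
  At tulip: go right to teak.
    At teak: go left to rose.
      At rose: go left to kale.
        At kale: no left child.
        At kale: go right to bay.
          At bay: go left to fir.
            fir is a leaf — visit fir.
          At bay: no right child.
          Visit bay.
        Visit kale.
      At rose: go right to hop.
        At hop: no left child.
        At hop: go right to lime.
          lime is a leaf — visit lime.
        Visit hop.
      Visit rose.
    At teak: go right to fern.
      fern is a leaf — visit fern.
    Visit teak.
  Visit tulip.
At aster: go right to moss.
  moss is a leaf — visit moss.
Visit aster.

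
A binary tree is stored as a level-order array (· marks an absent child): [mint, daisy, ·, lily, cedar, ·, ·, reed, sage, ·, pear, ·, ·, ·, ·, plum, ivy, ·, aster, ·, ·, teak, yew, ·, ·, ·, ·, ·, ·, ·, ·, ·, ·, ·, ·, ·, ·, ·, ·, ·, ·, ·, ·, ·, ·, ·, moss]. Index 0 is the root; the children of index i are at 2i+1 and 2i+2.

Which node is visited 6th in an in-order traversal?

In-order visits the left subtree, then the node, then the right subtree.
At mint: go left to daisy.
  At daisy: go left to lily.
    At lily: go left to reed.
      At reed: go left to plum.
        plum is a leaf — visit plum.
      Visit reed.
      At reed: go right to ivy.
        ivy is a leaf — visit ivy.
    Visit lily.
    At lily: go right to sage.
      At sage: no left child.
      Visit sage.
      At sage: go right to aster.
        aster is a leaf — visit aster.
  Visit daisy.
  At daisy: go right to cedar.
    At cedar: no left child.
    Visit cedar.
    At cedar: go right to pear.
      At pear: go left to teak.
        teak is a leaf — visit teak.
      Visit pear.
      At pear: go right to yew.
        At yew: no left child.
        Visit yew.
        At yew: go right to moss.
          moss is a leaf — visit moss.
Visit mint.
At mint: no right child.
Full in-order sequence: plum, reed, ivy, lily, sage, aster, daisy, cedar, teak, pear, yew, moss, mint.

aster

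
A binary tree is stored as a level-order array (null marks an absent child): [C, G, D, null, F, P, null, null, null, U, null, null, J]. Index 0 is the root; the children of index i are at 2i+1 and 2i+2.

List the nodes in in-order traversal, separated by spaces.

In-order visits the left subtree, then the node, then the right subtree.
At C: go left to G.
  At G: no left child.
  Visit G.
  At G: go right to F.
    At F: go left to U.
      U is a leaf — visit U.
    Visit F.
    At F: no right child.
Visit C.
At C: go right to D.
  At D: go left to P.
    At P: no left child.
    Visit P.
    At P: go right to J.
      J is a leaf — visit J.
  Visit D.
  At D: no right child.

G U F C P J D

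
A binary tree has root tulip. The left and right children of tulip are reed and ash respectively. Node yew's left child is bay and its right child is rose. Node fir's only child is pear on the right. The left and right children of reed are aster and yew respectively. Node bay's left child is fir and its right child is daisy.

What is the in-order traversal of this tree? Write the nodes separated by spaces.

aster reed fir pear bay daisy yew rose tulip ash

In-order visits the left subtree, then the node, then the right subtree.
At tulip: go left to reed.
  At reed: go left to aster.
    aster is a leaf — visit aster.
  Visit reed.
  At reed: go right to yew.
    At yew: go left to bay.
      At bay: go left to fir.
        At fir: no left child.
        Visit fir.
        At fir: go right to pear.
          pear is a leaf — visit pear.
      Visit bay.
      At bay: go right to daisy.
        daisy is a leaf — visit daisy.
    Visit yew.
    At yew: go right to rose.
      rose is a leaf — visit rose.
Visit tulip.
At tulip: go right to ash.
  ash is a leaf — visit ash.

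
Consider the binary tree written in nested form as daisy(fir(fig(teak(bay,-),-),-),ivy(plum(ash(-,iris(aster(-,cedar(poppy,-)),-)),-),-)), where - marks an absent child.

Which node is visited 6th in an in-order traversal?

In-order visits the left subtree, then the node, then the right subtree.
At daisy: go left to fir.
  At fir: go left to fig.
    At fig: go left to teak.
      At teak: go left to bay.
        bay is a leaf — visit bay.
      Visit teak.
      At teak: no right child.
    Visit fig.
    At fig: no right child.
  Visit fir.
  At fir: no right child.
Visit daisy.
At daisy: go right to ivy.
  At ivy: go left to plum.
    At plum: go left to ash.
      At ash: no left child.
      Visit ash.
      At ash: go right to iris.
        At iris: go left to aster.
          At aster: no left child.
          Visit aster.
          At aster: go right to cedar.
            At cedar: go left to poppy.
              poppy is a leaf — visit poppy.
            Visit cedar.
            At cedar: no right child.
        Visit iris.
        At iris: no right child.
    Visit plum.
    At plum: no right child.
  Visit ivy.
  At ivy: no right child.
Full in-order sequence: bay, teak, fig, fir, daisy, ash, aster, poppy, cedar, iris, plum, ivy.

ash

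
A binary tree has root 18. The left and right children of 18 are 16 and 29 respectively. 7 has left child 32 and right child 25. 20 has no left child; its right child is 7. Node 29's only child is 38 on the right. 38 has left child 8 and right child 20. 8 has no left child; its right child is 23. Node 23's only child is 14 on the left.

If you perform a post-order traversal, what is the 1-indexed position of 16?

Post-order visits the left subtree, then the right subtree, then the node.
At 18: go left to 16.
  16 is a leaf — visit 16.
At 18: go right to 29.
  At 29: no left child.
  At 29: go right to 38.
    At 38: go left to 8.
      At 8: no left child.
      At 8: go right to 23.
        At 23: go left to 14.
          14 is a leaf — visit 14.
        At 23: no right child.
        Visit 23.
      Visit 8.
    At 38: go right to 20.
      At 20: no left child.
      At 20: go right to 7.
        At 7: go left to 32.
          32 is a leaf — visit 32.
        At 7: go right to 25.
          25 is a leaf — visit 25.
        Visit 7.
      Visit 20.
    Visit 38.
  Visit 29.
Visit 18.
Full post-order sequence: 16, 14, 23, 8, 32, 25, 7, 20, 38, 29, 18.

1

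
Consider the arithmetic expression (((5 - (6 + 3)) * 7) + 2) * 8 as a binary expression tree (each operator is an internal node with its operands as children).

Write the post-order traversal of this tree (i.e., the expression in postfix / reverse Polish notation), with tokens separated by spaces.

5 6 3 + - 7 * 2 + 8 *

Post-order on an expression tree gives postfix notation: for each operator, emit left operand, right operand, then the operator.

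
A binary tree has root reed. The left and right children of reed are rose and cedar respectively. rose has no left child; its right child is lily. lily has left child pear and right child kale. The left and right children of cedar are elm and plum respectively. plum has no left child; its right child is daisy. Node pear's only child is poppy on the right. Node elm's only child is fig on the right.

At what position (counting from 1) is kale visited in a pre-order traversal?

Pre-order visits the node, then its left subtree, then its right subtree.
Visit reed.
At reed: go left to rose.
  Visit rose.
  At rose: no left child.
  At rose: go right to lily.
    Visit lily.
    At lily: go left to pear.
      Visit pear.
      At pear: no left child.
      At pear: go right to poppy.
        poppy is a leaf — visit poppy.
    At lily: go right to kale.
      kale is a leaf — visit kale.
At reed: go right to cedar.
  Visit cedar.
  At cedar: go left to elm.
    Visit elm.
    At elm: no left child.
    At elm: go right to fig.
      fig is a leaf — visit fig.
  At cedar: go right to plum.
    Visit plum.
    At plum: no left child.
    At plum: go right to daisy.
      daisy is a leaf — visit daisy.
Full pre-order sequence: reed, rose, lily, pear, poppy, kale, cedar, elm, fig, plum, daisy.

6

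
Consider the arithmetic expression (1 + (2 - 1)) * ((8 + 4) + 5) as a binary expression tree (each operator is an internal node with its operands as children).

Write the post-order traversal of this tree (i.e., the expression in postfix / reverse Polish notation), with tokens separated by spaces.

Post-order on an expression tree gives postfix notation: for each operator, emit left operand, right operand, then the operator.

1 2 1 - + 8 4 + 5 + *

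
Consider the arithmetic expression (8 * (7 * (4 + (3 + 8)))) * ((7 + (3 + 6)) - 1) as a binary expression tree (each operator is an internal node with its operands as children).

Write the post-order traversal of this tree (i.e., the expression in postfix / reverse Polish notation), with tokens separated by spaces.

Post-order on an expression tree gives postfix notation: for each operator, emit left operand, right operand, then the operator.

8 7 4 3 8 + + * * 7 3 6 + + 1 - *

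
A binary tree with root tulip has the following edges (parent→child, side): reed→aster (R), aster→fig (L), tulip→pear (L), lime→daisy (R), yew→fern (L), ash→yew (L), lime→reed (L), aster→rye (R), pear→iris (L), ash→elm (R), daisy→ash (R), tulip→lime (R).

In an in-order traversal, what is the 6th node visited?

In-order visits the left subtree, then the node, then the right subtree.
At tulip: go left to pear.
  At pear: go left to iris.
    iris is a leaf — visit iris.
  Visit pear.
  At pear: no right child.
Visit tulip.
At tulip: go right to lime.
  At lime: go left to reed.
    At reed: no left child.
    Visit reed.
    At reed: go right to aster.
      At aster: go left to fig.
        fig is a leaf — visit fig.
      Visit aster.
      At aster: go right to rye.
        rye is a leaf — visit rye.
  Visit lime.
  At lime: go right to daisy.
    At daisy: no left child.
    Visit daisy.
    At daisy: go right to ash.
      At ash: go left to yew.
        At yew: go left to fern.
          fern is a leaf — visit fern.
        Visit yew.
        At yew: no right child.
      Visit ash.
      At ash: go right to elm.
        elm is a leaf — visit elm.
Full in-order sequence: iris, pear, tulip, reed, fig, aster, rye, lime, daisy, fern, yew, ash, elm.

aster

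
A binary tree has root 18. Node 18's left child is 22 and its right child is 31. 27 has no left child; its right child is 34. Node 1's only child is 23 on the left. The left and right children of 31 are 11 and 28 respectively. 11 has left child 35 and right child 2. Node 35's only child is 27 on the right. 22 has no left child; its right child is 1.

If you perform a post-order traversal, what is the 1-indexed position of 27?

Post-order visits the left subtree, then the right subtree, then the node.
At 18: go left to 22.
  At 22: no left child.
  At 22: go right to 1.
    At 1: go left to 23.
      23 is a leaf — visit 23.
    At 1: no right child.
    Visit 1.
  Visit 22.
At 18: go right to 31.
  At 31: go left to 11.
    At 11: go left to 35.
      At 35: no left child.
      At 35: go right to 27.
        At 27: no left child.
        At 27: go right to 34.
          34 is a leaf — visit 34.
        Visit 27.
      Visit 35.
    At 11: go right to 2.
      2 is a leaf — visit 2.
    Visit 11.
  At 31: go right to 28.
    28 is a leaf — visit 28.
  Visit 31.
Visit 18.
Full post-order sequence: 23, 1, 22, 34, 27, 35, 2, 11, 28, 31, 18.

5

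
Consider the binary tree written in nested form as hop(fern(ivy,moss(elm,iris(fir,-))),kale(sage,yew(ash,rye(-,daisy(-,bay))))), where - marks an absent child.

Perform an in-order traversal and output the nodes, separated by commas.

In-order visits the left subtree, then the node, then the right subtree.
At hop: go left to fern.
  At fern: go left to ivy.
    ivy is a leaf — visit ivy.
  Visit fern.
  At fern: go right to moss.
    At moss: go left to elm.
      elm is a leaf — visit elm.
    Visit moss.
    At moss: go right to iris.
      At iris: go left to fir.
        fir is a leaf — visit fir.
      Visit iris.
      At iris: no right child.
Visit hop.
At hop: go right to kale.
  At kale: go left to sage.
    sage is a leaf — visit sage.
  Visit kale.
  At kale: go right to yew.
    At yew: go left to ash.
      ash is a leaf — visit ash.
    Visit yew.
    At yew: go right to rye.
      At rye: no left child.
      Visit rye.
      At rye: go right to daisy.
        At daisy: no left child.
        Visit daisy.
        At daisy: go right to bay.
          bay is a leaf — visit bay.

ivy, fern, elm, moss, fir, iris, hop, sage, kale, ash, yew, rye, daisy, bay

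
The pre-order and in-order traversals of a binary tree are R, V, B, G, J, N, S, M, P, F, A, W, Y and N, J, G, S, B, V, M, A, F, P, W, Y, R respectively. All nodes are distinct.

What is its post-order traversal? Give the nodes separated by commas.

N, J, S, G, B, A, F, Y, W, P, M, V, R

The first element of pre-order is the root; it splits in-order into left and right subtrees.
Root R: left subtree has 12 nodes {N, J, G, S, B, V, M, A, F, P, W, Y}, right has 0 { }.
  Root V: left subtree has 5 nodes {N, J, G, S, B}, right has 6 {M, A, F, P, W, Y}.
    Root B: left subtree has 4 nodes {N, J, G, S}, right has 0 { }.
      Root G: left subtree has 2 nodes {N, J}, right has 1 {S}.
        Root J: left subtree has 1 node {N}, right has 0 { }.
    Root M: left subtree has 0 nodes { }, right has 5 {A, F, P, W, Y}.
      Root P: left subtree has 2 nodes {A, F}, right has 2 {W, Y}.
        Root F: left subtree has 1 node {A}, right has 0 { }.
        Root W: left subtree has 0 nodes { }, right has 1 {Y}.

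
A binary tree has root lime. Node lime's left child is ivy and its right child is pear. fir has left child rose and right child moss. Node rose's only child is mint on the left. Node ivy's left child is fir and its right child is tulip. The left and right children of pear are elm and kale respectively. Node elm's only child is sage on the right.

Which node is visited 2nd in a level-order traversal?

ivy

Level-order visits nodes level by level from the root, left to right within each level.
Level 0: lime
Level 1: ivy, pear
Level 2: fir, tulip, elm, kale
Level 3: rose, moss, sage
Level 4: mint
Full level-order sequence: lime, ivy, pear, fir, tulip, elm, kale, rose, moss, sage, mint.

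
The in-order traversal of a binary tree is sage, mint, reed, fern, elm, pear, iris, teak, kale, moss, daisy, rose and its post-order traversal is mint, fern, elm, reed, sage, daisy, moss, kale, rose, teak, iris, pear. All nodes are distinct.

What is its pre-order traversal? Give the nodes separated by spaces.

pear sage reed mint elm fern iris teak rose kale moss daisy

The last element of post-order is the root; it splits in-order into left and right subtrees.
Root pear: left subtree has 5 nodes {sage, mint, reed, fern, elm}, right has 6 {iris, teak, kale, moss, daisy, rose}.
  Root sage: left subtree has 0 nodes { }, right has 4 {mint, reed, fern, elm}.
    Root reed: left subtree has 1 node {mint}, right has 2 {fern, elm}.
      Root elm: left subtree has 1 node {fern}, right has 0 { }.
  Root iris: left subtree has 0 nodes { }, right has 5 {teak, kale, moss, daisy, rose}.
    Root teak: left subtree has 0 nodes { }, right has 4 {kale, moss, daisy, rose}.
      Root rose: left subtree has 3 nodes {kale, moss, daisy}, right has 0 { }.
        Root kale: left subtree has 0 nodes { }, right has 2 {moss, daisy}.
          Root moss: left subtree has 0 nodes { }, right has 1 {daisy}.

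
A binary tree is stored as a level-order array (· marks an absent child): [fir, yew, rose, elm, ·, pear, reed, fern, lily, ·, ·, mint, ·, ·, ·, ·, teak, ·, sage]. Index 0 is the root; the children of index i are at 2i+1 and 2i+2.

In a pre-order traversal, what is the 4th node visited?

fern

Pre-order visits the node, then its left subtree, then its right subtree.
Visit fir.
At fir: go left to yew.
  Visit yew.
  At yew: go left to elm.
    Visit elm.
    At elm: go left to fern.
      Visit fern.
      At fern: no left child.
      At fern: go right to teak.
        teak is a leaf — visit teak.
    At elm: go right to lily.
      Visit lily.
      At lily: no left child.
      At lily: go right to sage.
        sage is a leaf — visit sage.
  At yew: no right child.
At fir: go right to rose.
  Visit rose.
  At rose: go left to pear.
    Visit pear.
    At pear: go left to mint.
      mint is a leaf — visit mint.
    At pear: no right child.
  At rose: go right to reed.
    reed is a leaf — visit reed.
Full pre-order sequence: fir, yew, elm, fern, teak, lily, sage, rose, pear, mint, reed.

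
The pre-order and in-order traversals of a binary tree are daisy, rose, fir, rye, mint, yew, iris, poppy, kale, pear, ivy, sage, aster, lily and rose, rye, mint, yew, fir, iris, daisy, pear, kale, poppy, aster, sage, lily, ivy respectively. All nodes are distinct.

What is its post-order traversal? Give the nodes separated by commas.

yew, mint, rye, iris, fir, rose, pear, kale, aster, lily, sage, ivy, poppy, daisy

The first element of pre-order is the root; it splits in-order into left and right subtrees.
Root daisy: left subtree has 6 nodes {rose, rye, mint, yew, fir, iris}, right has 7 {pear, kale, poppy, aster, sage, lily, ivy}.
  Root rose: left subtree has 0 nodes { }, right has 5 {rye, mint, yew, fir, iris}.
    Root fir: left subtree has 3 nodes {rye, mint, yew}, right has 1 {iris}.
      Root rye: left subtree has 0 nodes { }, right has 2 {mint, yew}.
        Root mint: left subtree has 0 nodes { }, right has 1 {yew}.
  Root poppy: left subtree has 2 nodes {pear, kale}, right has 4 {aster, sage, lily, ivy}.
    Root kale: left subtree has 1 node {pear}, right has 0 { }.
    Root ivy: left subtree has 3 nodes {aster, sage, lily}, right has 0 { }.
      Root sage: left subtree has 1 node {aster}, right has 1 {lily}.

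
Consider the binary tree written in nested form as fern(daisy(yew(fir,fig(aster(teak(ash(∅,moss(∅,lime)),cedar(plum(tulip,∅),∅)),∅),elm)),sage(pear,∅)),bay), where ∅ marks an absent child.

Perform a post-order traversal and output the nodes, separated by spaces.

Post-order visits the left subtree, then the right subtree, then the node.
At fern: go left to daisy.
  At daisy: go left to yew.
    At yew: go left to fir.
      fir is a leaf — visit fir.
    At yew: go right to fig.
      At fig: go left to aster.
        At aster: go left to teak.
          At teak: go left to ash.
            At ash: no left child.
            At ash: go right to moss.
              At moss: no left child.
              At moss: go right to lime.
                lime is a leaf — visit lime.
              Visit moss.
            Visit ash.
          At teak: go right to cedar.
            At cedar: go left to plum.
              At plum: go left to tulip.
                tulip is a leaf — visit tulip.
              At plum: no right child.
              Visit plum.
            At cedar: no right child.
            Visit cedar.
          Visit teak.
        At aster: no right child.
        Visit aster.
      At fig: go right to elm.
        elm is a leaf — visit elm.
      Visit fig.
    Visit yew.
  At daisy: go right to sage.
    At sage: go left to pear.
      pear is a leaf — visit pear.
    At sage: no right child.
    Visit sage.
  Visit daisy.
At fern: go right to bay.
  bay is a leaf — visit bay.
Visit fern.

fir lime moss ash tulip plum cedar teak aster elm fig yew pear sage daisy bay fern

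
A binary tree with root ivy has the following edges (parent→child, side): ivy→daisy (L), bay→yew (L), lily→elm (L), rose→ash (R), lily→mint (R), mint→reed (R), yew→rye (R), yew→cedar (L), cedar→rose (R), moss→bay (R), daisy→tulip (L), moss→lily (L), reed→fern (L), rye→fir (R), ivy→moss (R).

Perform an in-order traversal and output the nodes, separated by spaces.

In-order visits the left subtree, then the node, then the right subtree.
At ivy: go left to daisy.
  At daisy: go left to tulip.
    tulip is a leaf — visit tulip.
  Visit daisy.
  At daisy: no right child.
Visit ivy.
At ivy: go right to moss.
  At moss: go left to lily.
    At lily: go left to elm.
      elm is a leaf — visit elm.
    Visit lily.
    At lily: go right to mint.
      At mint: no left child.
      Visit mint.
      At mint: go right to reed.
        At reed: go left to fern.
          fern is a leaf — visit fern.
        Visit reed.
        At reed: no right child.
  Visit moss.
  At moss: go right to bay.
    At bay: go left to yew.
      At yew: go left to cedar.
        At cedar: no left child.
        Visit cedar.
        At cedar: go right to rose.
          At rose: no left child.
          Visit rose.
          At rose: go right to ash.
            ash is a leaf — visit ash.
      Visit yew.
      At yew: go right to rye.
        At rye: no left child.
        Visit rye.
        At rye: go right to fir.
          fir is a leaf — visit fir.
    Visit bay.
    At bay: no right child.

tulip daisy ivy elm lily mint fern reed moss cedar rose ash yew rye fir bay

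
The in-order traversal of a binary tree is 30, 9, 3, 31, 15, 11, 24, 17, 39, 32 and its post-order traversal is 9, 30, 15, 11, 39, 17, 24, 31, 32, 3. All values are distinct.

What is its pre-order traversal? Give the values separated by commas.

3, 30, 9, 32, 31, 24, 11, 15, 17, 39

The last element of post-order is the root; it splits in-order into left and right subtrees.
Root 3: left subtree has 2 nodes {30, 9}, right has 7 {31, 15, 11, 24, 17, 39, 32}.
  Root 30: left subtree has 0 nodes { }, right has 1 {9}.
  Root 32: left subtree has 6 nodes {31, 15, 11, 24, 17, 39}, right has 0 { }.
    Root 31: left subtree has 0 nodes { }, right has 5 {15, 11, 24, 17, 39}.
      Root 24: left subtree has 2 nodes {15, 11}, right has 2 {17, 39}.
        Root 11: left subtree has 1 node {15}, right has 0 { }.
        Root 17: left subtree has 0 nodes { }, right has 1 {39}.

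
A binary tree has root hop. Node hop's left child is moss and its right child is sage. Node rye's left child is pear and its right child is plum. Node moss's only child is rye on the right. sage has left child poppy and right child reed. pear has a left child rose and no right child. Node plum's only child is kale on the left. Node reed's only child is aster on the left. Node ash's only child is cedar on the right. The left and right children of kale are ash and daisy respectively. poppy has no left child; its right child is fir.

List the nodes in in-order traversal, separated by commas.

In-order visits the left subtree, then the node, then the right subtree.
At hop: go left to moss.
  At moss: no left child.
  Visit moss.
  At moss: go right to rye.
    At rye: go left to pear.
      At pear: go left to rose.
        rose is a leaf — visit rose.
      Visit pear.
      At pear: no right child.
    Visit rye.
    At rye: go right to plum.
      At plum: go left to kale.
        At kale: go left to ash.
          At ash: no left child.
          Visit ash.
          At ash: go right to cedar.
            cedar is a leaf — visit cedar.
        Visit kale.
        At kale: go right to daisy.
          daisy is a leaf — visit daisy.
      Visit plum.
      At plum: no right child.
Visit hop.
At hop: go right to sage.
  At sage: go left to poppy.
    At poppy: no left child.
    Visit poppy.
    At poppy: go right to fir.
      fir is a leaf — visit fir.
  Visit sage.
  At sage: go right to reed.
    At reed: go left to aster.
      aster is a leaf — visit aster.
    Visit reed.
    At reed: no right child.

moss, rose, pear, rye, ash, cedar, kale, daisy, plum, hop, poppy, fir, sage, aster, reed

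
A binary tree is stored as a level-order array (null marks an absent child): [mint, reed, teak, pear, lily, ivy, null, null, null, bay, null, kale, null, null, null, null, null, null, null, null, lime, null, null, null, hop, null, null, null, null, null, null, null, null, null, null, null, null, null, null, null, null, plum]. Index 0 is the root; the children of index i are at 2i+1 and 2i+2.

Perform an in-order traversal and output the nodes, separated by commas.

In-order visits the left subtree, then the node, then the right subtree.
At mint: go left to reed.
  At reed: go left to pear.
    pear is a leaf — visit pear.
  Visit reed.
  At reed: go right to lily.
    At lily: go left to bay.
      At bay: no left child.
      Visit bay.
      At bay: go right to lime.
        At lime: go left to plum.
          plum is a leaf — visit plum.
        Visit lime.
        At lime: no right child.
    Visit lily.
    At lily: no right child.
Visit mint.
At mint: go right to teak.
  At teak: go left to ivy.
    At ivy: go left to kale.
      At kale: no left child.
      Visit kale.
      At kale: go right to hop.
        hop is a leaf — visit hop.
    Visit ivy.
    At ivy: no right child.
  Visit teak.
  At teak: no right child.

pear, reed, bay, plum, lime, lily, mint, kale, hop, ivy, teak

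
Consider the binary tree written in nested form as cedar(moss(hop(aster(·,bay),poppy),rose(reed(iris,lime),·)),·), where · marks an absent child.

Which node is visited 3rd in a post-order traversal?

Post-order visits the left subtree, then the right subtree, then the node.
At cedar: go left to moss.
  At moss: go left to hop.
    At hop: go left to aster.
      At aster: no left child.
      At aster: go right to bay.
        bay is a leaf — visit bay.
      Visit aster.
    At hop: go right to poppy.
      poppy is a leaf — visit poppy.
    Visit hop.
  At moss: go right to rose.
    At rose: go left to reed.
      At reed: go left to iris.
        iris is a leaf — visit iris.
      At reed: go right to lime.
        lime is a leaf — visit lime.
      Visit reed.
    At rose: no right child.
    Visit rose.
  Visit moss.
At cedar: no right child.
Visit cedar.
Full post-order sequence: bay, aster, poppy, hop, iris, lime, reed, rose, moss, cedar.

poppy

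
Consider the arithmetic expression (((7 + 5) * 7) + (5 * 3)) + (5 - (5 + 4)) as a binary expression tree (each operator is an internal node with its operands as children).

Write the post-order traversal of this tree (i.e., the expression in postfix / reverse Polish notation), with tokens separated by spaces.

7 5 + 7 * 5 3 * + 5 5 4 + - +

Post-order on an expression tree gives postfix notation: for each operator, emit left operand, right operand, then the operator.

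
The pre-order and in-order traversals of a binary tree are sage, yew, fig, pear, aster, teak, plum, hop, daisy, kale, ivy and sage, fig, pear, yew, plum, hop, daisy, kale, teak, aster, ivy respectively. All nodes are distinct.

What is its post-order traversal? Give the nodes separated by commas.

pear, fig, kale, daisy, hop, plum, teak, ivy, aster, yew, sage

The first element of pre-order is the root; it splits in-order into left and right subtrees.
Root sage: left subtree has 0 nodes { }, right has 10 {fig, pear, yew, plum, hop, daisy, kale, teak, aster, ivy}.
  Root yew: left subtree has 2 nodes {fig, pear}, right has 7 {plum, hop, daisy, kale, teak, aster, ivy}.
    Root fig: left subtree has 0 nodes { }, right has 1 {pear}.
    Root aster: left subtree has 5 nodes {plum, hop, daisy, kale, teak}, right has 1 {ivy}.
      Root teak: left subtree has 4 nodes {plum, hop, daisy, kale}, right has 0 { }.
        Root plum: left subtree has 0 nodes { }, right has 3 {hop, daisy, kale}.
          Root hop: left subtree has 0 nodes { }, right has 2 {daisy, kale}.
            Root daisy: left subtree has 0 nodes { }, right has 1 {kale}.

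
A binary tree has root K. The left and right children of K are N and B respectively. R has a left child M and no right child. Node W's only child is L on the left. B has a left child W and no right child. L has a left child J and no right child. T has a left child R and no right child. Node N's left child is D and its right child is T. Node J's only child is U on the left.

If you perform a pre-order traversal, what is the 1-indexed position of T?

Pre-order visits the node, then its left subtree, then its right subtree.
Visit K.
At K: go left to N.
  Visit N.
  At N: go left to D.
    D is a leaf — visit D.
  At N: go right to T.
    Visit T.
    At T: go left to R.
      Visit R.
      At R: go left to M.
        M is a leaf — visit M.
      At R: no right child.
    At T: no right child.
At K: go right to B.
  Visit B.
  At B: go left to W.
    Visit W.
    At W: go left to L.
      Visit L.
      At L: go left to J.
        Visit J.
        At J: go left to U.
          U is a leaf — visit U.
        At J: no right child.
      At L: no right child.
    At W: no right child.
  At B: no right child.
Full pre-order sequence: K, N, D, T, R, M, B, W, L, J, U.

4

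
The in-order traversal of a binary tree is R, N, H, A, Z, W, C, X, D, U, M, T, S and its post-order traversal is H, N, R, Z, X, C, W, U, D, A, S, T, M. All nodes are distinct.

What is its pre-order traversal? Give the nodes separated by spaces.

M A R N H D W Z C X U T S

The last element of post-order is the root; it splits in-order into left and right subtrees.
Root M: left subtree has 10 nodes {R, N, H, A, Z, W, C, X, D, U}, right has 2 {T, S}.
  Root A: left subtree has 3 nodes {R, N, H}, right has 6 {Z, W, C, X, D, U}.
    Root R: left subtree has 0 nodes { }, right has 2 {N, H}.
      Root N: left subtree has 0 nodes { }, right has 1 {H}.
    Root D: left subtree has 4 nodes {Z, W, C, X}, right has 1 {U}.
      Root W: left subtree has 1 node {Z}, right has 2 {C, X}.
        Root C: left subtree has 0 nodes { }, right has 1 {X}.
  Root T: left subtree has 0 nodes { }, right has 1 {S}.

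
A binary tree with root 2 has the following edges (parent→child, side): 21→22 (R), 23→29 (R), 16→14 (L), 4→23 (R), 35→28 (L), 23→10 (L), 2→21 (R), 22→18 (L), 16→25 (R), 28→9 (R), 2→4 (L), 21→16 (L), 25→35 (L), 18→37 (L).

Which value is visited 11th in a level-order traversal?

18

Level-order visits nodes level by level from the root, left to right within each level.
Level 0: 2
Level 1: 4, 21
Level 2: 23, 16, 22
Level 3: 10, 29, 14, 25, 18
Level 4: 35, 37
Level 5: 28
Level 6: 9
Full level-order sequence: 2, 4, 21, 23, 16, 22, 10, 29, 14, 25, 18, 35, 37, 28, 9.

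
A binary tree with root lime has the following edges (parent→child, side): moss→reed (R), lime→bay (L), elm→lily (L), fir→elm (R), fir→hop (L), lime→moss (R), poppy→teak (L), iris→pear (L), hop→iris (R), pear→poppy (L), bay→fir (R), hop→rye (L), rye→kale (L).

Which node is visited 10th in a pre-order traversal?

teak

Pre-order visits the node, then its left subtree, then its right subtree.
Visit lime.
At lime: go left to bay.
  Visit bay.
  At bay: no left child.
  At bay: go right to fir.
    Visit fir.
    At fir: go left to hop.
      Visit hop.
      At hop: go left to rye.
        Visit rye.
        At rye: go left to kale.
          kale is a leaf — visit kale.
        At rye: no right child.
      At hop: go right to iris.
        Visit iris.
        At iris: go left to pear.
          Visit pear.
          At pear: go left to poppy.
            Visit poppy.
            At poppy: go left to teak.
              teak is a leaf — visit teak.
            At poppy: no right child.
          At pear: no right child.
        At iris: no right child.
    At fir: go right to elm.
      Visit elm.
      At elm: go left to lily.
        lily is a leaf — visit lily.
      At elm: no right child.
At lime: go right to moss.
  Visit moss.
  At moss: no left child.
  At moss: go right to reed.
    reed is a leaf — visit reed.
Full pre-order sequence: lime, bay, fir, hop, rye, kale, iris, pear, poppy, teak, elm, lily, moss, reed.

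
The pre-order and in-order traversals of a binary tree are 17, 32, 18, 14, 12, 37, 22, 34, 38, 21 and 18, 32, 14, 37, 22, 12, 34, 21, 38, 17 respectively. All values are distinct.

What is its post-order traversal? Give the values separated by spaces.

The first element of pre-order is the root; it splits in-order into left and right subtrees.
Root 17: left subtree has 9 nodes {18, 32, 14, 37, 22, 12, 34, 21, 38}, right has 0 { }.
  Root 32: left subtree has 1 node {18}, right has 7 {14, 37, 22, 12, 34, 21, 38}.
    Root 14: left subtree has 0 nodes { }, right has 6 {37, 22, 12, 34, 21, 38}.
      Root 12: left subtree has 2 nodes {37, 22}, right has 3 {34, 21, 38}.
        Root 37: left subtree has 0 nodes { }, right has 1 {22}.
        Root 34: left subtree has 0 nodes { }, right has 2 {21, 38}.
          Root 38: left subtree has 1 node {21}, right has 0 { }.

18 22 37 21 38 34 12 14 32 17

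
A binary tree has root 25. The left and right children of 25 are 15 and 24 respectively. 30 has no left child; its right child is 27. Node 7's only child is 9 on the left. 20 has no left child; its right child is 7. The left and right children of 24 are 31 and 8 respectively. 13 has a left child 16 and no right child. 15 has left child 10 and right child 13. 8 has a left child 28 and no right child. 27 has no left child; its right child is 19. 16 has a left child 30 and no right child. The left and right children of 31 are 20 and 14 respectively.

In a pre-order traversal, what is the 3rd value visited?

Pre-order visits the node, then its left subtree, then its right subtree.
Visit 25.
At 25: go left to 15.
  Visit 15.
  At 15: go left to 10.
    10 is a leaf — visit 10.
  At 15: go right to 13.
    Visit 13.
    At 13: go left to 16.
      Visit 16.
      At 16: go left to 30.
        Visit 30.
        At 30: no left child.
        At 30: go right to 27.
          Visit 27.
          At 27: no left child.
          At 27: go right to 19.
            19 is a leaf — visit 19.
      At 16: no right child.
    At 13: no right child.
At 25: go right to 24.
  Visit 24.
  At 24: go left to 31.
    Visit 31.
    At 31: go left to 20.
      Visit 20.
      At 20: no left child.
      At 20: go right to 7.
        Visit 7.
        At 7: go left to 9.
          9 is a leaf — visit 9.
        At 7: no right child.
    At 31: go right to 14.
      14 is a leaf — visit 14.
  At 24: go right to 8.
    Visit 8.
    At 8: go left to 28.
      28 is a leaf — visit 28.
    At 8: no right child.
Full pre-order sequence: 25, 15, 10, 13, 16, 30, 27, 19, 24, 31, 20, 7, 9, 14, 8, 28.

10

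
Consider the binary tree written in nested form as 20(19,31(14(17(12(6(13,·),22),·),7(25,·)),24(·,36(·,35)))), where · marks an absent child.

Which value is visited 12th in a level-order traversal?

Level-order visits nodes level by level from the root, left to right within each level.
Level 0: 20
Level 1: 19, 31
Level 2: 14, 24
Level 3: 17, 7, 36
Level 4: 12, 25, 35
Level 5: 6, 22
Level 6: 13
Full level-order sequence: 20, 19, 31, 14, 24, 17, 7, 36, 12, 25, 35, 6, 22, 13.

6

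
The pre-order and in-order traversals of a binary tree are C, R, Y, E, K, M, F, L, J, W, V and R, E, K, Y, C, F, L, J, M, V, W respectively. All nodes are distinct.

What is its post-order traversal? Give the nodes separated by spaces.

The first element of pre-order is the root; it splits in-order into left and right subtrees.
Root C: left subtree has 4 nodes {R, E, K, Y}, right has 6 {F, L, J, M, V, W}.
  Root R: left subtree has 0 nodes { }, right has 3 {E, K, Y}.
    Root Y: left subtree has 2 nodes {E, K}, right has 0 { }.
      Root E: left subtree has 0 nodes { }, right has 1 {K}.
  Root M: left subtree has 3 nodes {F, L, J}, right has 2 {V, W}.
    Root F: left subtree has 0 nodes { }, right has 2 {L, J}.
      Root L: left subtree has 0 nodes { }, right has 1 {J}.
    Root W: left subtree has 1 node {V}, right has 0 { }.

K E Y R J L F V W M C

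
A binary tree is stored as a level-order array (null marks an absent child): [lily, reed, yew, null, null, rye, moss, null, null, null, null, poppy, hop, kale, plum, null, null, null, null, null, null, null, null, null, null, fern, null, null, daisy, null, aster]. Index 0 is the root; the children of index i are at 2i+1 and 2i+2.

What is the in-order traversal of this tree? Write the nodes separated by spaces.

In-order visits the left subtree, then the node, then the right subtree.
At lily: go left to reed.
  reed is a leaf — visit reed.
Visit lily.
At lily: go right to yew.
  At yew: go left to rye.
    At rye: go left to poppy.
      poppy is a leaf — visit poppy.
    Visit rye.
    At rye: go right to hop.
      At hop: go left to fern.
        fern is a leaf — visit fern.
      Visit hop.
      At hop: no right child.
  Visit yew.
  At yew: go right to moss.
    At moss: go left to kale.
      At kale: no left child.
      Visit kale.
      At kale: go right to daisy.
        daisy is a leaf — visit daisy.
    Visit moss.
    At moss: go right to plum.
      At plum: no left child.
      Visit plum.
      At plum: go right to aster.
        aster is a leaf — visit aster.

reed lily poppy rye fern hop yew kale daisy moss plum aster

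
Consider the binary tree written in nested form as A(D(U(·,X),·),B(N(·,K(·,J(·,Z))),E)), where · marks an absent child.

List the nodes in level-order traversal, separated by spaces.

A D B U N E X K J Z

Level-order visits nodes level by level from the root, left to right within each level.
Level 0: A
Level 1: D, B
Level 2: U, N, E
Level 3: X, K
Level 4: J
Level 5: Z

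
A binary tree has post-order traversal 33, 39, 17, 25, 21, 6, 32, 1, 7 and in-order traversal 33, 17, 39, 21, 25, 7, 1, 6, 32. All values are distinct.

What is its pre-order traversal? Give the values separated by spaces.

7 21 17 33 39 25 1 32 6

The last element of post-order is the root; it splits in-order into left and right subtrees.
Root 7: left subtree has 5 nodes {33, 17, 39, 21, 25}, right has 3 {1, 6, 32}.
  Root 21: left subtree has 3 nodes {33, 17, 39}, right has 1 {25}.
    Root 17: left subtree has 1 node {33}, right has 1 {39}.
  Root 1: left subtree has 0 nodes { }, right has 2 {6, 32}.
    Root 32: left subtree has 1 node {6}, right has 0 { }.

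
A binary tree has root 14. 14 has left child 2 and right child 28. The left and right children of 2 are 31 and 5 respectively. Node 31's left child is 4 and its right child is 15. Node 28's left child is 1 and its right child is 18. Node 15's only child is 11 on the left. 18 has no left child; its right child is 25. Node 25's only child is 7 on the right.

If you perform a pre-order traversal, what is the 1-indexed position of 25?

Pre-order visits the node, then its left subtree, then its right subtree.
Visit 14.
At 14: go left to 2.
  Visit 2.
  At 2: go left to 31.
    Visit 31.
    At 31: go left to 4.
      4 is a leaf — visit 4.
    At 31: go right to 15.
      Visit 15.
      At 15: go left to 11.
        11 is a leaf — visit 11.
      At 15: no right child.
  At 2: go right to 5.
    5 is a leaf — visit 5.
At 14: go right to 28.
  Visit 28.
  At 28: go left to 1.
    1 is a leaf — visit 1.
  At 28: go right to 18.
    Visit 18.
    At 18: no left child.
    At 18: go right to 25.
      Visit 25.
      At 25: no left child.
      At 25: go right to 7.
        7 is a leaf — visit 7.
Full pre-order sequence: 14, 2, 31, 4, 15, 11, 5, 28, 1, 18, 25, 7.

11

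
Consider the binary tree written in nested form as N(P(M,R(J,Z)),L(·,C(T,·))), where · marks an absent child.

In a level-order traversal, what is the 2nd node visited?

Level-order visits nodes level by level from the root, left to right within each level.
Level 0: N
Level 1: P, L
Level 2: M, R, C
Level 3: J, Z, T
Full level-order sequence: N, P, L, M, R, C, J, Z, T.

P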